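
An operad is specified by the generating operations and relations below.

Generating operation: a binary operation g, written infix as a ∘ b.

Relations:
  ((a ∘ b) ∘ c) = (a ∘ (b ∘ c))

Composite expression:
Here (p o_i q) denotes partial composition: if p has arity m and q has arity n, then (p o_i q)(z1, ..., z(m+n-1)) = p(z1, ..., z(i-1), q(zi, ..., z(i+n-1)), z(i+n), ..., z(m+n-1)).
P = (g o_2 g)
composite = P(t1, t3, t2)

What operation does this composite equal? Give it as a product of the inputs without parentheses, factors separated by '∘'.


t1 ∘ t3 ∘ t2

All parenthesizations of g agree; list the t-inputs left to right.
(t3 ∘ t2) collapses to t3 ∘ t2
(t1 ∘ (t3 ∘ t2)) collapses to t1 ∘ t3 ∘ t2


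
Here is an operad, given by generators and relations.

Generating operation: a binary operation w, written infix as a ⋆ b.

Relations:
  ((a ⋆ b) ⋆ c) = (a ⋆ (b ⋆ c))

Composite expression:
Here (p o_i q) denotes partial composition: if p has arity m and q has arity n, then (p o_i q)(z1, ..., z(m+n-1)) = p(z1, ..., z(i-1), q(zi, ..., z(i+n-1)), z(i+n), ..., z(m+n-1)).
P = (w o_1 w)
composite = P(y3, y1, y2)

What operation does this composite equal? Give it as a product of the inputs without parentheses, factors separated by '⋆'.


y3 ⋆ y1 ⋆ y2


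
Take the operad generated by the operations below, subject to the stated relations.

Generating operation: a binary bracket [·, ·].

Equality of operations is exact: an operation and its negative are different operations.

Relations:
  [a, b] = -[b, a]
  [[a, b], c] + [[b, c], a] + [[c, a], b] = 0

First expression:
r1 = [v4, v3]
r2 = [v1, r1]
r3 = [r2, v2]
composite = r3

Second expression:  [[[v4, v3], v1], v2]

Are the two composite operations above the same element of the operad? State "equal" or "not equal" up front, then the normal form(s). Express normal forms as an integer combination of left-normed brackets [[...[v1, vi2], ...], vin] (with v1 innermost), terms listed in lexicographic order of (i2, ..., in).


not equal: they reduce to -[[[v1, v3], v4], v2] + [[[v1, v4], v3], v2] and [[[v1, v3], v4], v2] - [[[v1, v4], v3], v2]

In normal form, the first expression is -[[[v1, v3], v4], v2] + [[[v1, v4], v3], v2]
In normal form, the second expression is [[[v1, v3], v4], v2] - [[[v1, v4], v3], v2]
No match — not equal.


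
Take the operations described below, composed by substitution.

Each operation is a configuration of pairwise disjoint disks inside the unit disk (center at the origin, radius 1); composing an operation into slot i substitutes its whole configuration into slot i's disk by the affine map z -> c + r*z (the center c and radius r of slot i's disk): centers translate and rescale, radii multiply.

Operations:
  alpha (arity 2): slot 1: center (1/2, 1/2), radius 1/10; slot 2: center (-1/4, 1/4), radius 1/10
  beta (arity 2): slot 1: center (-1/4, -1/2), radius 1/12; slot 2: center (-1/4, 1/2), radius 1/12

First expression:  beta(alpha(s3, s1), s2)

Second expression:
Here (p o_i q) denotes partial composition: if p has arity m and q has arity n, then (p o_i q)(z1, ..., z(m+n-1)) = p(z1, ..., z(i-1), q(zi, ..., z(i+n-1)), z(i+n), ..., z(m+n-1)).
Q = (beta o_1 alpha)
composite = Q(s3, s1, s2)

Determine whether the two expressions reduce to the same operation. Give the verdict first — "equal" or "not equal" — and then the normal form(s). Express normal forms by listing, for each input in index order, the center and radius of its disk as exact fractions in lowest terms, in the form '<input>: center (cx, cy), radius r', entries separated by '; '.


equal: each reduces to s1: center (-13/48, -23/48), radius 1/120; s2: center (-1/4, 1/2), radius 1/12; s3: center (-5/24, -11/24), radius 1/120

In normal form, the first expression is s1: center (-13/48, -23/48), radius 1/120; s2: center (-1/4, 1/2), radius 1/12; s3: center (-5/24, -11/24), radius 1/120
In normal form, the second expression is s1: center (-13/48, -23/48), radius 1/120; s2: center (-1/4, 1/2), radius 1/12; s3: center (-5/24, -11/24), radius 1/120
Same normal form: equal.


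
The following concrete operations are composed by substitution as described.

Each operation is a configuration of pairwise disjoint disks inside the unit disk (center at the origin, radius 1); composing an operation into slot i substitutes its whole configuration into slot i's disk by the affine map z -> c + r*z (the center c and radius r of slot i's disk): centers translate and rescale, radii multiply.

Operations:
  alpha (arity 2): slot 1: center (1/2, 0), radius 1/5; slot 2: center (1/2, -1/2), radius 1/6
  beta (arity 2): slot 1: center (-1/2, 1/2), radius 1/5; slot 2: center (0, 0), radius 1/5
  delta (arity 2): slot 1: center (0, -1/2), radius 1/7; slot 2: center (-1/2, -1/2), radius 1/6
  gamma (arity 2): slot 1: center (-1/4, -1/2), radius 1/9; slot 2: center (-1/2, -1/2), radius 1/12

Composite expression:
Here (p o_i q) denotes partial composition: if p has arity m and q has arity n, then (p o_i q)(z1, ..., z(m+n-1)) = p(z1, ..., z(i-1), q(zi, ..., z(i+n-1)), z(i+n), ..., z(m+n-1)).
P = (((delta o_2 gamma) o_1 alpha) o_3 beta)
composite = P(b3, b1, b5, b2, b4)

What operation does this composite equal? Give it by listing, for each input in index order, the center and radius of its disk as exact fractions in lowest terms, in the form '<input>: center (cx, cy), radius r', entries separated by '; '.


Only the slot chain above each b matters under delta; compose those maps.
for b3, the 2-step affine chain lands on center (1/14, -1/2), radius 1/35
for b1, the 2-step affine chain lands on center (1/14, -4/7), radius 1/42
for b5, the 3-step affine chain lands on center (-119/216, -31/54), radius 1/270
for b2, the 3-step affine chain lands on center (-13/24, -7/12), radius 1/270
for b4, the 2-step affine chain lands on center (-7/12, -7/12), radius 1/72

b1: center (1/14, -4/7), radius 1/42; b2: center (-13/24, -7/12), radius 1/270; b3: center (1/14, -1/2), radius 1/35; b4: center (-7/12, -7/12), radius 1/72; b5: center (-119/216, -31/54), radius 1/270


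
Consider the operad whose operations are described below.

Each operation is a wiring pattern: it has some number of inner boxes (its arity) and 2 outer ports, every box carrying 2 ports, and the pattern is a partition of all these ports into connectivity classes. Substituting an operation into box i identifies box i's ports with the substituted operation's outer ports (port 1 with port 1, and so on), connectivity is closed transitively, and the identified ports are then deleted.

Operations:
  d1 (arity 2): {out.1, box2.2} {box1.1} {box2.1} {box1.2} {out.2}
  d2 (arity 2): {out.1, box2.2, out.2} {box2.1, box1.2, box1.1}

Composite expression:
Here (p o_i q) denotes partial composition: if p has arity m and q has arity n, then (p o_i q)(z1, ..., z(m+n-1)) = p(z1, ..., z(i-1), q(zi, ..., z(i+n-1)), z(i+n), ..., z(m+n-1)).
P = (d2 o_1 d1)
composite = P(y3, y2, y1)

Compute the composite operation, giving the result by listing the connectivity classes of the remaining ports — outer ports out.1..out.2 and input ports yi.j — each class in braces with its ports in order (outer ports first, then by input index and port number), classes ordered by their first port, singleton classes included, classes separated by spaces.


Connectivity passes through glued d2-boundaries; trace each wire chain.
the subtree at d1 composes to {out.1, y2.2} {out.2} {y2.1} {y3.1} {y3.2} on (y3, y2); out.j = own outer ports
the subtree at d2 composes to {out.1, out.2, y1.2} {y1.1, y2.2} {y2.1} {y3.1} {y3.2} on (y3, y2, y1); out.j = own outer ports

{out.1, out.2, y1.2} {y1.1, y2.2} {y2.1} {y3.1} {y3.2}


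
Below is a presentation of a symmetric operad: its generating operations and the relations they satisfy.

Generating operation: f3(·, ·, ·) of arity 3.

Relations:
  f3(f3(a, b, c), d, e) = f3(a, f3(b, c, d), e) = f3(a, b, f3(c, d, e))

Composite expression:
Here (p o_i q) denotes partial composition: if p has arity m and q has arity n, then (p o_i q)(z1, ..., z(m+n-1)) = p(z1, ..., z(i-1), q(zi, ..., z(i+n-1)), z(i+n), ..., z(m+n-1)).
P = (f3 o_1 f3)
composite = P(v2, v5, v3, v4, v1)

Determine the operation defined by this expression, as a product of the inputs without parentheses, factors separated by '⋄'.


v2 ⋄ v5 ⋄ v3 ⋄ v4 ⋄ v1

Under associativity of f3, the answer is the v's in reading order.
f3(v2, v5, v3) flattens to v2 ⋄ v5 ⋄ v3
f3(f3(v2, v5, v3), v4, v1) flattens to v2 ⋄ v5 ⋄ v3 ⋄ v4 ⋄ v1


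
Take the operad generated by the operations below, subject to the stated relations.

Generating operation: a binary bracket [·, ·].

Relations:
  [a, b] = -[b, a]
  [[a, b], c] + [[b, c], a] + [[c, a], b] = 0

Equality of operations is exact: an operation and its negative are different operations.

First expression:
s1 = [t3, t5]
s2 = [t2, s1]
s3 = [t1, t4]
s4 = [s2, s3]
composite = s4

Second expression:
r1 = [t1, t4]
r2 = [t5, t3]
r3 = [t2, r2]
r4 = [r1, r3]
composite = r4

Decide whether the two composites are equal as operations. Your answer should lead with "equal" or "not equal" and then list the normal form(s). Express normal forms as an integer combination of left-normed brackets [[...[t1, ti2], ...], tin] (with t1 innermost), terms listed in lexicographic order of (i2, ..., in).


equal — both sides give -[[[[t1, t4], t2], t3], t5] + [[[[t1, t4], t2], t5], t3] + [[[[t1, t4], t3], t5], t2] - [[[[t1, t4], t5], t3], t2]

Reducing the first expression gives -[[[[t1, t4], t2], t3], t5] + [[[[t1, t4], t2], t5], t3] + [[[[t1, t4], t3], t5], t2] - [[[[t1, t4], t5], t3], t2]
Reducing the second expression gives -[[[[t1, t4], t2], t3], t5] + [[[[t1, t4], t2], t5], t3] + [[[[t1, t4], t3], t5], t2] - [[[[t1, t4], t5], t3], t2]
Both agree, so they are equal.


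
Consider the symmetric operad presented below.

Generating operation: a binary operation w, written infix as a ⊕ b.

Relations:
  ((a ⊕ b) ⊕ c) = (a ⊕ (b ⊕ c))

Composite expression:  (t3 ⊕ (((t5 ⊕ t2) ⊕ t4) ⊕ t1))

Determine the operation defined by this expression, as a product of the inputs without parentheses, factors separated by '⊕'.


Every regrouping of w is equal, so read the t-inputs in written order.
(t5 ⊕ t2) reduces to t5 ⊕ t2
((t5 ⊕ t2) ⊕ t4) reduces to t5 ⊕ t2 ⊕ t4
(((t5 ⊕ t2) ⊕ t4) ⊕ t1) reduces to t5 ⊕ t2 ⊕ t4 ⊕ t1
(t3 ⊕ (((t5 ⊕ t2) ⊕ t4) ⊕ t1)) reduces to t3 ⊕ t5 ⊕ t2 ⊕ t4 ⊕ t1

t3 ⊕ t5 ⊕ t2 ⊕ t4 ⊕ t1


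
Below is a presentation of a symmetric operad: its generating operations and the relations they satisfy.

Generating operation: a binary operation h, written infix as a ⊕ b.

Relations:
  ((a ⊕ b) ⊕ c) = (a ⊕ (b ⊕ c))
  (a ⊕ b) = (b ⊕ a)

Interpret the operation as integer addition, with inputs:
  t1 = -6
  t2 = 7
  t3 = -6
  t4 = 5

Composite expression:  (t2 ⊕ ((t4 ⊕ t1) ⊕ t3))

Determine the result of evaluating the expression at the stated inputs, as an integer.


0

(t4 ⊕ t1) = -1
((t4 ⊕ t1) ⊕ t3) = -7
(t2 ⊕ ((t4 ⊕ t1) ⊕ t3)) = 0


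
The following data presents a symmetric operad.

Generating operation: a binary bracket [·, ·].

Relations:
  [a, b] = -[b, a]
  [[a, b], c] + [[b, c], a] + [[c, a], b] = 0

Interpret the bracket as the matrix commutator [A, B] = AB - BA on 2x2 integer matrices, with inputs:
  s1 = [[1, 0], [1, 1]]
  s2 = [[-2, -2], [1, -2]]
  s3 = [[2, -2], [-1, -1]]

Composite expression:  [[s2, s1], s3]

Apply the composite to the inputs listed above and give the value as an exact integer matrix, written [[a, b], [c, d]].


[[0, 8], [-4, 0]]

[s2, s1] = [[-2, 0], [0, 2]]
[[s2, s1], s3] = [[0, 8], [-4, 0]]


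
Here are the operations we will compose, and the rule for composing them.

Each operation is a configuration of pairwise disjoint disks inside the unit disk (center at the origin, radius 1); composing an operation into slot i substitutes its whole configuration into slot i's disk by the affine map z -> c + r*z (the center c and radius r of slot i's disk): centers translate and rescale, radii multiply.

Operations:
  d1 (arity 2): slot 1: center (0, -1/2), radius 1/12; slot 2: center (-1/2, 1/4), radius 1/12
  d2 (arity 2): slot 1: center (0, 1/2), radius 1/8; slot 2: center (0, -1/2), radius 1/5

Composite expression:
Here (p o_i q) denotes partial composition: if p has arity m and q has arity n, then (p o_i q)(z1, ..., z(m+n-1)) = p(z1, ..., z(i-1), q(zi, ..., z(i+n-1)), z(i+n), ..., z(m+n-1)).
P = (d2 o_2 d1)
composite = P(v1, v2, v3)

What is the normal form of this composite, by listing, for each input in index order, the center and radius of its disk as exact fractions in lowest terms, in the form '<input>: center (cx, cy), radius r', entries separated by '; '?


v1: center (0, 1/2), radius 1/8; v2: center (0, -3/5), radius 1/60; v3: center (-1/10, -9/20), radius 1/60

Follow each v-input down from d2: c' goes to c + r*c', radius to r*r'.
for v1, the 1-step affine chain lands on center (0, 1/2), radius 1/8
for v2, the 2-step affine chain lands on center (0, -3/5), radius 1/60
for v3, the 2-step affine chain lands on center (-1/10, -9/20), radius 1/60


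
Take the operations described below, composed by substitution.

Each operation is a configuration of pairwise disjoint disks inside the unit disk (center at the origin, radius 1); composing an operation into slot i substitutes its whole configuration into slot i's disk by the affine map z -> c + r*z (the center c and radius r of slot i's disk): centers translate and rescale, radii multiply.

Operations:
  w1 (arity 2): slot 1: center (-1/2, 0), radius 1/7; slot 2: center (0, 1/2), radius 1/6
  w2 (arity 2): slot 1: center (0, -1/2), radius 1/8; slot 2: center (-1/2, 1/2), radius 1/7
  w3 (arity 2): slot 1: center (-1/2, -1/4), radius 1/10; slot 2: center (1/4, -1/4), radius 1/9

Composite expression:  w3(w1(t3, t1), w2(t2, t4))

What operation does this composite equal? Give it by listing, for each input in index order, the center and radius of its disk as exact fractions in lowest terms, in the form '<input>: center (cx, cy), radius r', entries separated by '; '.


Below w3, radii multiply path by path; the t-disk centers shift.
input t3: applying the 2 nested substitutions gives center (-11/20, -1/4), radius 1/70
input t1: applying the 2 nested substitutions gives center (-1/2, -1/5), radius 1/60
input t2: applying the 2 nested substitutions gives center (1/4, -11/36), radius 1/72
input t4: applying the 2 nested substitutions gives center (7/36, -7/36), radius 1/63

t1: center (-1/2, -1/5), radius 1/60; t2: center (1/4, -11/36), radius 1/72; t3: center (-11/20, -1/4), radius 1/70; t4: center (7/36, -7/36), radius 1/63


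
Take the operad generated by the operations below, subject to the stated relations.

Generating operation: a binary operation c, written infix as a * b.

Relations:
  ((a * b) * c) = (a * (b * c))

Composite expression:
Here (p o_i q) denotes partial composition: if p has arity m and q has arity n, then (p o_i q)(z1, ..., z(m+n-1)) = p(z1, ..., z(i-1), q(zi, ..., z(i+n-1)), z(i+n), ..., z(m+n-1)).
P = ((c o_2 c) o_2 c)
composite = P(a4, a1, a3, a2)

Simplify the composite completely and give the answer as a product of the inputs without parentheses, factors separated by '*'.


Key point: c is associative — brackets drop, the a-order remains.
(a1 * a3) reduces to a1 * a3
((a1 * a3) * a2) reduces to a1 * a3 * a2
(a4 * ((a1 * a3) * a2)) reduces to a4 * a1 * a3 * a2

a4 * a1 * a3 * a2


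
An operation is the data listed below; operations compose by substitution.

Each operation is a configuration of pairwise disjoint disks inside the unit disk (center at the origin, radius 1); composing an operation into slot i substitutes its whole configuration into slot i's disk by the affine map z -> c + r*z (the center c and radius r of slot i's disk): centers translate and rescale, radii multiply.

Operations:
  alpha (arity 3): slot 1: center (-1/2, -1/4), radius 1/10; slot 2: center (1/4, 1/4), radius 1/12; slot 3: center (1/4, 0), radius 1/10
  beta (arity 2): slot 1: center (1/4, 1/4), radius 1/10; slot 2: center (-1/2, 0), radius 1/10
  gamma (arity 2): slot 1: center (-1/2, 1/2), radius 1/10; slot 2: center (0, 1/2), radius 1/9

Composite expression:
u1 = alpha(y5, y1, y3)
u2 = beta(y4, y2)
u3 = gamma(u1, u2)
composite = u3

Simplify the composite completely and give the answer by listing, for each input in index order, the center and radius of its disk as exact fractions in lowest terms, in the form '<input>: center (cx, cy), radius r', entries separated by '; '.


Below gamma, radii multiply path by path; the y-disk centers shift.
y5 passes through 2 substitutions, ending at center (-11/20, 19/40), radius 1/100
y1 passes through 2 substitutions, ending at center (-19/40, 21/40), radius 1/120
y3 passes through 2 substitutions, ending at center (-19/40, 1/2), radius 1/100
y4 passes through 2 substitutions, ending at center (1/36, 19/36), radius 1/90
y2 passes through 2 substitutions, ending at center (-1/18, 1/2), radius 1/90

y1: center (-19/40, 21/40), radius 1/120; y2: center (-1/18, 1/2), radius 1/90; y3: center (-19/40, 1/2), radius 1/100; y4: center (1/36, 19/36), radius 1/90; y5: center (-11/20, 19/40), radius 1/100


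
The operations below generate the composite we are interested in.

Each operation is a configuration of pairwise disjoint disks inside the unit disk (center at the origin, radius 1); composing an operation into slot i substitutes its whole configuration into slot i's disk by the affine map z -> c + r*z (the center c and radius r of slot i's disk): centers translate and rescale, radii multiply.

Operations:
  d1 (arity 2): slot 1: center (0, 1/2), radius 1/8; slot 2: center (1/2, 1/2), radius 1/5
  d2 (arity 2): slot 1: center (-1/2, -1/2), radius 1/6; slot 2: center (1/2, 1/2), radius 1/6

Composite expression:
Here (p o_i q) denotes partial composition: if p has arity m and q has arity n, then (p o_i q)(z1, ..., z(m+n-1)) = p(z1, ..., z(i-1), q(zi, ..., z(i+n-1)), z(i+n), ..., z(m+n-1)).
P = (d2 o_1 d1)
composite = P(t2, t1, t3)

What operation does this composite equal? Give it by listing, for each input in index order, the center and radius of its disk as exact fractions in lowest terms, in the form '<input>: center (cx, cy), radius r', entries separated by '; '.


Nesting under d2 composes maps z -> c + r*z down each t-path.
input t2: applying the 2 nested substitutions gives center (-1/2, -5/12), radius 1/48
input t1: applying the 2 nested substitutions gives center (-5/12, -5/12), radius 1/30
input t3: applying the 1 nested substitution gives center (1/2, 1/2), radius 1/6

t1: center (-5/12, -5/12), radius 1/30; t2: center (-1/2, -5/12), radius 1/48; t3: center (1/2, 1/2), radius 1/6


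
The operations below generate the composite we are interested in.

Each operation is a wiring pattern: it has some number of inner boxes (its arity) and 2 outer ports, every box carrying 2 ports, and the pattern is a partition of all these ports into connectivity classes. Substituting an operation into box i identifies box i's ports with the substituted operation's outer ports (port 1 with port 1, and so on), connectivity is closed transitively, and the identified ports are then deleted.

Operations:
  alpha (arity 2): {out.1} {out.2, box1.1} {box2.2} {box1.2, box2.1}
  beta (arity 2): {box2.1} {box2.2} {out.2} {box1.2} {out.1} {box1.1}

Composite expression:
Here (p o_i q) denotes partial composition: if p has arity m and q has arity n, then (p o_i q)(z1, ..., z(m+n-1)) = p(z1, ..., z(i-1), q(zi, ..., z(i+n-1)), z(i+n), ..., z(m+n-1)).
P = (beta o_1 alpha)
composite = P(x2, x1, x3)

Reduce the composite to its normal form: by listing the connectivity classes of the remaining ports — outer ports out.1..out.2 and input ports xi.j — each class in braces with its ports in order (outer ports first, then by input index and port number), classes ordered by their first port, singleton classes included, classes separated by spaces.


{out.1} {out.2} {x1.1, x2.2} {x1.2} {x2.1} {x3.1} {x3.2}

Connectivity passes through glued beta-boundaries; trace each wire chain.
alpha over (x2, x1) gives {out.1} {out.2, x2.1} {x1.1, x2.2} {x1.2}, out.j being that stage's outer ports
beta over (x2, x1, x3) gives {out.1} {out.2} {x1.1, x2.2} {x1.2} {x2.1} {x3.1} {x3.2}, out.j being that stage's outer ports


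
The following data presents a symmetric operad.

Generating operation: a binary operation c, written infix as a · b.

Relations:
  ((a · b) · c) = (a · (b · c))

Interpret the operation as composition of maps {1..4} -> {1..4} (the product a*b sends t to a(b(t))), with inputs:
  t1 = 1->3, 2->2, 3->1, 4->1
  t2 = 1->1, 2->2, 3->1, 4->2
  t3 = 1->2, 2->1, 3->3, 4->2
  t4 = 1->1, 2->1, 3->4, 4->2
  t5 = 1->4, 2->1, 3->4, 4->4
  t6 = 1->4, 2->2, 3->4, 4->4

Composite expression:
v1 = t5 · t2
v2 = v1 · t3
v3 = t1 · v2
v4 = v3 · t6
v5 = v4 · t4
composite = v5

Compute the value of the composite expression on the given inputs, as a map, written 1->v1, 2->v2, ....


1->3, 2->3, 3->3, 4->1

(t5 · t2) = 1->4, 2->1, 3->4, 4->1
((t5 · t2) · t3) = 1->1, 2->4, 3->4, 4->1
(t1 · ((t5 · t2) · t3)) = 1->3, 2->1, 3->1, 4->3
((t1 · ((t5 · t2) · t3)) · t6) = 1->3, 2->1, 3->3, 4->3
(((t1 · ((t5 · t2) · t3)) · t6) · t4) = 1->3, 2->3, 3->3, 4->1


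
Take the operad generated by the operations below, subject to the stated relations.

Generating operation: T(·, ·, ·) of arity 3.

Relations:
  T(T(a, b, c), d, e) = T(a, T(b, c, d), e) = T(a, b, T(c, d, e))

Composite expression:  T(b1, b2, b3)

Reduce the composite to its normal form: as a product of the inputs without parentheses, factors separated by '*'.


b1 * b2 * b3


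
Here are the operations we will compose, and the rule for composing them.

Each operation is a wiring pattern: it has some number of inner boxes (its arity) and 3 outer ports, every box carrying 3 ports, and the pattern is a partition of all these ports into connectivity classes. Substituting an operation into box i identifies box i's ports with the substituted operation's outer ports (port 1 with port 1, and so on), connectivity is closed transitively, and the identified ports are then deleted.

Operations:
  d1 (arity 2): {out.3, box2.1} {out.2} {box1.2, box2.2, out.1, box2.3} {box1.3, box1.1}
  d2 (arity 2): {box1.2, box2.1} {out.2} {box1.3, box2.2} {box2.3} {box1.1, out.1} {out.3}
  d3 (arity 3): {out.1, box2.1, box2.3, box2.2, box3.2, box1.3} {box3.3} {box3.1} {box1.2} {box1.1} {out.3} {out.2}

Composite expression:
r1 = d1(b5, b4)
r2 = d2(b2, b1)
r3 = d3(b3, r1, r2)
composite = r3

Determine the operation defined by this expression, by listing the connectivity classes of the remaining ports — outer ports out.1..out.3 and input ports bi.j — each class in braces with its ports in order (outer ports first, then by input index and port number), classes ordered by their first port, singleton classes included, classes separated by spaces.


{out.1, b3.3, b4.1, b4.2, b4.3, b5.2} {out.2} {out.3} {b1.1, b2.2} {b1.2, b2.3} {b1.3} {b2.1} {b3.1} {b3.2} {b5.1, b5.3}

Connectivity passes through glued d3-boundaries; trace each wire chain.
after d1, the pattern on (b5, b4) reads {out.1, b4.2, b4.3, b5.2} {out.2} {out.3, b4.1} {b5.1, b5.3} (out.j = its outer ports)
after d2, the pattern on (b2, b1) reads {out.1, b2.1} {out.2} {out.3} {b1.1, b2.2} {b1.2, b2.3} {b1.3} (out.j = its outer ports)
after d3, the pattern on (b3, b5, b4, b2, b1) reads {out.1, b3.3, b4.1, b4.2, b4.3, b5.2} {out.2} {out.3} {b1.1, b2.2} {b1.2, b2.3} {b1.3} {b2.1} {b3.1} {b3.2} {b5.1, b5.3} (out.j = its outer ports)


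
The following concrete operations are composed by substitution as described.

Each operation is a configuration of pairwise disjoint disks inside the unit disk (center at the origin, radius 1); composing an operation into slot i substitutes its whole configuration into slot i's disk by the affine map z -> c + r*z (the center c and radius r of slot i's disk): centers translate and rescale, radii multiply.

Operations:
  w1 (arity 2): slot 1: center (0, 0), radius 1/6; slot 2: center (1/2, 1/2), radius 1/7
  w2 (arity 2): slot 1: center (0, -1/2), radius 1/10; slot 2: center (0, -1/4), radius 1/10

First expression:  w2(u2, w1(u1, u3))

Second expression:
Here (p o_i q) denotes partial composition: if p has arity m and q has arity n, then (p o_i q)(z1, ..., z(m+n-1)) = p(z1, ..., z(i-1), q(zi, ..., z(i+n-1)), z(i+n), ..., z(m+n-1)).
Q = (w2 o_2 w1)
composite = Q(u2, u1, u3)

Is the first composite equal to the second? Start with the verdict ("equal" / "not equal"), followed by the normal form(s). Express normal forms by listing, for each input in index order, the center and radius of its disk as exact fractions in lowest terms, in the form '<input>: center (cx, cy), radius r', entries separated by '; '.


equal; the common form is u1: center (0, -1/4), radius 1/60; u2: center (0, -1/2), radius 1/10; u3: center (1/20, -1/5), radius 1/70

The first composite normalizes to u1: center (0, -1/4), radius 1/60; u2: center (0, -1/2), radius 1/10; u3: center (1/20, -1/5), radius 1/70
The second composite normalizes to u1: center (0, -1/4), radius 1/60; u2: center (0, -1/2), radius 1/10; u3: center (1/20, -1/5), radius 1/70
Same normal form: equal.


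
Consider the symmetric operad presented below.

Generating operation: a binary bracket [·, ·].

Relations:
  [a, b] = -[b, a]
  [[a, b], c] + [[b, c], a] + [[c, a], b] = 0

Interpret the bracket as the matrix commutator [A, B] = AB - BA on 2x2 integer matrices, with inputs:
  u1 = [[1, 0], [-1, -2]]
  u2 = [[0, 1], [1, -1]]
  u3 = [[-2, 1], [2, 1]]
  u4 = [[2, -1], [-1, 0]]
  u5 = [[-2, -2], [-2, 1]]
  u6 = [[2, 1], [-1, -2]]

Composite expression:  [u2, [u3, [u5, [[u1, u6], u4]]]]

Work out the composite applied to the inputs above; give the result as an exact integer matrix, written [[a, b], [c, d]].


[[-24, 8], [16, 24]]


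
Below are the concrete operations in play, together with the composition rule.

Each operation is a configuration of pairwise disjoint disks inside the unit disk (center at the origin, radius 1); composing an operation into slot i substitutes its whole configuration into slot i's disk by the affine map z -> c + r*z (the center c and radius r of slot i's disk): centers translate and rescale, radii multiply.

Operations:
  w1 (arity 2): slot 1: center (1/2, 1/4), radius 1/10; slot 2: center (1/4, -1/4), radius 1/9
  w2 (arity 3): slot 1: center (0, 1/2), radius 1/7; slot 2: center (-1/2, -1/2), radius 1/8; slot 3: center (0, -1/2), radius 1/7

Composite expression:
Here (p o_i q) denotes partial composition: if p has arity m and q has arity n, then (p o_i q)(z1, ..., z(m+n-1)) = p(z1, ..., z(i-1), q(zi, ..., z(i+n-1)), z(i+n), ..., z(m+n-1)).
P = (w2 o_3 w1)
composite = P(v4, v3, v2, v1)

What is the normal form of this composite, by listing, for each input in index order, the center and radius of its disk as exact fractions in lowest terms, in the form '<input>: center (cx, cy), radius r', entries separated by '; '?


v1: center (1/28, -15/28), radius 1/63; v2: center (1/14, -13/28), radius 1/70; v3: center (-1/2, -1/2), radius 1/8; v4: center (0, 1/2), radius 1/7

Only the slot chain above each v matters under w2; compose those maps.
input v4: applying the 1 nested substitution gives center (0, 1/2), radius 1/7
input v3: applying the 1 nested substitution gives center (-1/2, -1/2), radius 1/8
input v2: applying the 2 nested substitutions gives center (1/14, -13/28), radius 1/70
input v1: applying the 2 nested substitutions gives center (1/28, -15/28), radius 1/63


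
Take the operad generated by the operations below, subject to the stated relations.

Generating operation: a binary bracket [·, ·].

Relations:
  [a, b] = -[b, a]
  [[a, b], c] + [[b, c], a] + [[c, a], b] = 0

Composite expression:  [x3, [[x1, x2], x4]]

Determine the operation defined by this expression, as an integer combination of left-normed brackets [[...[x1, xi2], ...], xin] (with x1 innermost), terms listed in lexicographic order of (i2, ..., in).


-[[[x1, x2], x4], x3]

Expand each bracket as ab - ba; the x1-initial words give the coefficients.
Composite bracket: [x3, [[x1, x2], x4]]
Under [a, b] = ab - ba we get 8 signed associative words (2^3 = 8).
Words beginning with x1 determine it all:
  x1x2x4x3 (sign -1) contributes -[[[x1, x2], x4], x3]


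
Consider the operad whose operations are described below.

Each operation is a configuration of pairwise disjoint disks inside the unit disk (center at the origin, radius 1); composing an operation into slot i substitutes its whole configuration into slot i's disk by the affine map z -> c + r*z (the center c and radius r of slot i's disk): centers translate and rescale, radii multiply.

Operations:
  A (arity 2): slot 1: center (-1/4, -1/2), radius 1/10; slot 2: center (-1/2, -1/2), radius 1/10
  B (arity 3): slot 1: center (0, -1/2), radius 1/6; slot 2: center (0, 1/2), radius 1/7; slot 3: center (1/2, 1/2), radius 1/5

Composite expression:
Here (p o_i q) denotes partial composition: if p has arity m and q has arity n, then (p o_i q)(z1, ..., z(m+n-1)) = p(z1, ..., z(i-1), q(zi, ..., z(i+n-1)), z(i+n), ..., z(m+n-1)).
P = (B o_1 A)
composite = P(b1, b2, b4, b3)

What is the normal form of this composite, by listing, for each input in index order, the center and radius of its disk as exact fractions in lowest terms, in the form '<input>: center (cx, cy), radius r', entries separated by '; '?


b1: center (-1/24, -7/12), radius 1/60; b2: center (-1/12, -7/12), radius 1/60; b3: center (1/2, 1/2), radius 1/5; b4: center (0, 1/2), radius 1/7

Below B, radii multiply path by path; the b-disk centers shift.
tracing b1 down its 2-map path: center (-1/24, -7/12), radius 1/60
tracing b2 down its 2-map path: center (-1/12, -7/12), radius 1/60
tracing b4 down its 1-map path: center (0, 1/2), radius 1/7
tracing b3 down its 1-map path: center (1/2, 1/2), radius 1/5


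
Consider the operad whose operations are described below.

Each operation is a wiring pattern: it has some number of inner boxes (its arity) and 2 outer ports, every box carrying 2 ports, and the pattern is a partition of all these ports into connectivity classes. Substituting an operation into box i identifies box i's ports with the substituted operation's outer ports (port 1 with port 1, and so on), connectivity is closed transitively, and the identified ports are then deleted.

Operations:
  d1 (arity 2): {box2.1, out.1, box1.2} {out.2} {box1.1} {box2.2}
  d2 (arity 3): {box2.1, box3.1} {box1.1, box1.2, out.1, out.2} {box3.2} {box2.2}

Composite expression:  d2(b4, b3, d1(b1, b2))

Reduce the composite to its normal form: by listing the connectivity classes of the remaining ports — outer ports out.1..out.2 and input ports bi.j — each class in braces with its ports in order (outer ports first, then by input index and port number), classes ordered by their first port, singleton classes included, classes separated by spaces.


{out.1, out.2, b4.1, b4.2} {b1.1} {b1.2, b2.1, b3.1} {b2.2} {b3.2}

Connectivity passes through glued d2-boundaries; trace each wire chain.
after d1, the pattern on (b1, b2) reads {out.1, b1.2, b2.1} {out.2} {b1.1} {b2.2} (out.j = its outer ports)
after d2, the pattern on (b4, b3, b1, b2) reads {out.1, out.2, b4.1, b4.2} {b1.1} {b1.2, b2.1, b3.1} {b2.2} {b3.2} (out.j = its outer ports)


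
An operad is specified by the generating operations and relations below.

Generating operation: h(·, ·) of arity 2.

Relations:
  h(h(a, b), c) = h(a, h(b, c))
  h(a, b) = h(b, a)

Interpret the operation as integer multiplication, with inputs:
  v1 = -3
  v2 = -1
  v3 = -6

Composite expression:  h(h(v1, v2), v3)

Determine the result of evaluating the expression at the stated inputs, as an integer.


-18

h(v1, v2) = 3
h(h(v1, v2), v3) = -18


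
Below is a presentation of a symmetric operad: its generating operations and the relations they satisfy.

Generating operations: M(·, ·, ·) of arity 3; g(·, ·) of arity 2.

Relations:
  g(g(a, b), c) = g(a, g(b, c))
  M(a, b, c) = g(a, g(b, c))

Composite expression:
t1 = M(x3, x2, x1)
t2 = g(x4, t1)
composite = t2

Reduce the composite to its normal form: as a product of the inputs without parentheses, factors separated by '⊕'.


x4 ⊕ x3 ⊕ x2 ⊕ x1

Associativity of g dissolves the nesting; only the x-input order survives.
M(x3, x2, x1) spells out as x3 ⊕ x2 ⊕ x1
g(x4, M(x3, x2, x1)) spells out as x4 ⊕ x3 ⊕ x2 ⊕ x1


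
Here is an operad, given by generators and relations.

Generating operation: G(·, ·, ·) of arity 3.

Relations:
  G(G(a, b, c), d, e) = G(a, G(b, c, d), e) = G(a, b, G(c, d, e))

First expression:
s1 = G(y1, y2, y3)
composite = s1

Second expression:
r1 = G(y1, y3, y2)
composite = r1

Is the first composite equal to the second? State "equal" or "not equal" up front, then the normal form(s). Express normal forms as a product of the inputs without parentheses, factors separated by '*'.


not equal: they reduce to y1 * y2 * y3 and y1 * y3 * y2

Normal form of the first expression: y1 * y2 * y3
Normal form of the second expression: y1 * y3 * y2
Distinct normal forms: not equal.


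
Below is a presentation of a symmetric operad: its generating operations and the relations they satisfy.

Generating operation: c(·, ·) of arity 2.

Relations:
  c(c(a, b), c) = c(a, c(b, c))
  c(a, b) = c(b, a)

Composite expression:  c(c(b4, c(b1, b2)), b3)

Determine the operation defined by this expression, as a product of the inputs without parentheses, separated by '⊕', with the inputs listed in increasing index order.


b1 ⊕ b2 ⊕ b3 ⊕ b4

Both nesting and order wash out for c; what remains is which b's occur.
c(b1, b2) unparenthesizes to b1 ⊕ b2
c(b4, c(b1, b2)) unparenthesizes to b4 ⊕ b1 ⊕ b2
c(c(b4, c(b1, b2)), b3) unparenthesizes to b4 ⊕ b1 ⊕ b2 ⊕ b3
putting the inputs in ascending order: b1 ⊕ b2 ⊕ b3 ⊕ b4


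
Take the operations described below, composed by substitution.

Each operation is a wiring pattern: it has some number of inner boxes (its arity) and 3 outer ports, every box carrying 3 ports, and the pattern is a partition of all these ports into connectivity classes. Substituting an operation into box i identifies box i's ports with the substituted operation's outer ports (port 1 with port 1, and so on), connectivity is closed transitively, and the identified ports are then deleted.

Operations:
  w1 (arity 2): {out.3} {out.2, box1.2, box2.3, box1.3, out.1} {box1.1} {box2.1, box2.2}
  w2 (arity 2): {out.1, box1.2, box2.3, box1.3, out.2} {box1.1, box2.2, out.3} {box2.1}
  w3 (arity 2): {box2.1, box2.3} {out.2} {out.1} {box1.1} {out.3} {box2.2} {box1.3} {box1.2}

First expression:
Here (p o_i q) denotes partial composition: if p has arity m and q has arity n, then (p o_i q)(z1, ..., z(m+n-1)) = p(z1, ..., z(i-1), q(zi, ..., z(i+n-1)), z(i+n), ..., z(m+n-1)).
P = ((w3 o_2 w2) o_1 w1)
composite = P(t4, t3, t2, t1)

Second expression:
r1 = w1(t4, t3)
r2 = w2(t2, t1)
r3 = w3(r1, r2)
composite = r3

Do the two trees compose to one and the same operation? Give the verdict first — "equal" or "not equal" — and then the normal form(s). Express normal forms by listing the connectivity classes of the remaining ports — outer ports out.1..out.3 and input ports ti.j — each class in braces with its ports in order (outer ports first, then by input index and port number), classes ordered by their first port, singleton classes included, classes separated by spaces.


equal — both sides give {out.1} {out.2} {out.3} {t1.1} {t1.2, t1.3, t2.1, t2.2, t2.3} {t3.1, t3.2} {t3.3, t4.2, t4.3} {t4.1}

In normal form, the first expression is {out.1} {out.2} {out.3} {t1.1} {t1.2, t1.3, t2.1, t2.2, t2.3} {t3.1, t3.2} {t3.3, t4.2, t4.3} {t4.1}
In normal form, the second expression is {out.1} {out.2} {out.3} {t1.1} {t1.2, t1.3, t2.1, t2.2, t2.3} {t3.1, t3.2} {t3.3, t4.2, t4.3} {t4.1}
Identical normal forms: equal.


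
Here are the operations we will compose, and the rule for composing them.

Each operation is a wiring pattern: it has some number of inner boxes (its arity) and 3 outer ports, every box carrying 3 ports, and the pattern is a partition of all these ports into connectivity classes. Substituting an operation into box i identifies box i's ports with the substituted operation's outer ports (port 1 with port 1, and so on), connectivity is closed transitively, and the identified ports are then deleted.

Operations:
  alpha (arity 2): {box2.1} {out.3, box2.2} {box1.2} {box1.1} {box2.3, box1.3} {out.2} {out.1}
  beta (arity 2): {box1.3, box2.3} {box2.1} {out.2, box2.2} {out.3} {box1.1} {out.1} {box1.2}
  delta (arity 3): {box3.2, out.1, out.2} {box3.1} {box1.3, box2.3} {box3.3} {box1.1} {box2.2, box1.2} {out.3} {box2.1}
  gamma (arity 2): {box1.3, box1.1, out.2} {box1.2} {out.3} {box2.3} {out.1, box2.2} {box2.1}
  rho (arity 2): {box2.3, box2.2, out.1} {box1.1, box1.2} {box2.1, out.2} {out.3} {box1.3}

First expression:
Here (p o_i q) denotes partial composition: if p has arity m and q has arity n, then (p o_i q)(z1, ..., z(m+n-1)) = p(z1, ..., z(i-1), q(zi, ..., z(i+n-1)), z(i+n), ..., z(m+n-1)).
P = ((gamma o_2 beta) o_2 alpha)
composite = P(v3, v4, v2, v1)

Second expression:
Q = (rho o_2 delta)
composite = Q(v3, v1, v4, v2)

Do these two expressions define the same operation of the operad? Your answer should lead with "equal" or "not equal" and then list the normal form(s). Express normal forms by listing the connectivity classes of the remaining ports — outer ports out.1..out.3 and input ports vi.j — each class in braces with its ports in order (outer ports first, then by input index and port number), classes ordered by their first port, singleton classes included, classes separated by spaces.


not equal; the first gives {out.1, v1.2} {out.2, v3.1, v3.3} {out.3} {v1.1} {v1.3, v2.2} {v2.1} {v2.3, v4.3} {v3.2} {v4.1} {v4.2} and the second {out.1, out.2, v2.2} {out.3} {v1.1} {v1.2, v4.2} {v1.3, v4.3} {v2.1} {v2.3} {v3.1, v3.2} {v3.3} {v4.1}

Reducing the first expression gives {out.1, v1.2} {out.2, v3.1, v3.3} {out.3} {v1.1} {v1.3, v2.2} {v2.1} {v2.3, v4.3} {v3.2} {v4.1} {v4.2}
Reducing the second expression gives {out.1, out.2, v2.2} {out.3} {v1.1} {v1.2, v4.2} {v1.3, v4.3} {v2.1} {v2.3} {v3.1, v3.2} {v3.3} {v4.1}
The normal forms differ: not equal.


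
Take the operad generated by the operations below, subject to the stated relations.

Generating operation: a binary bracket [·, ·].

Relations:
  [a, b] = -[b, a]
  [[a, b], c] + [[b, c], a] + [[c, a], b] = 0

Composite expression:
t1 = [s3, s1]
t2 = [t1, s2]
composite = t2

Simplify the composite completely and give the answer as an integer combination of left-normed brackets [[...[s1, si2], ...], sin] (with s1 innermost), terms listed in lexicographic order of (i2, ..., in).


-[[s1, s3], s2]

A multilinear Lie element is pinned by s1-initial words (s1 innermost).
Composite bracket: [[s3, s1], s2]
Full expansion: 4 signed words from ab - ba (2^2 = 4).
The s1-initial words carry the normal form:
  s1s3s2 (sign -1) contributes -[[s1, s3], s2]


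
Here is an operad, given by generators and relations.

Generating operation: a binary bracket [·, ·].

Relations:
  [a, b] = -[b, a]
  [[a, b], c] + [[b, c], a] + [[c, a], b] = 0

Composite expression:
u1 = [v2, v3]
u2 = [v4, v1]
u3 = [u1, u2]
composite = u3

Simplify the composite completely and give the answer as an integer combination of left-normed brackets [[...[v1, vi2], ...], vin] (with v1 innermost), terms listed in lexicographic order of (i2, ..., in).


Expand each bracket as ab - ba; the v1-initial words give the coefficients.
Composite bracket: [[v2, v3], [v4, v1]]
The bracket unfolds into 8 signed words via [a, b] = ab - ba (2^3 = 8).
Coefficients come from the v1-initial words:
  word v1v4v2v3 has sign +1, contributing +[[[v1, v4], v2], v3]
  word v1v4v3v2 has sign -1, contributing -[[[v1, v4], v3], v2]

[[[v1, v4], v2], v3] - [[[v1, v4], v3], v2]


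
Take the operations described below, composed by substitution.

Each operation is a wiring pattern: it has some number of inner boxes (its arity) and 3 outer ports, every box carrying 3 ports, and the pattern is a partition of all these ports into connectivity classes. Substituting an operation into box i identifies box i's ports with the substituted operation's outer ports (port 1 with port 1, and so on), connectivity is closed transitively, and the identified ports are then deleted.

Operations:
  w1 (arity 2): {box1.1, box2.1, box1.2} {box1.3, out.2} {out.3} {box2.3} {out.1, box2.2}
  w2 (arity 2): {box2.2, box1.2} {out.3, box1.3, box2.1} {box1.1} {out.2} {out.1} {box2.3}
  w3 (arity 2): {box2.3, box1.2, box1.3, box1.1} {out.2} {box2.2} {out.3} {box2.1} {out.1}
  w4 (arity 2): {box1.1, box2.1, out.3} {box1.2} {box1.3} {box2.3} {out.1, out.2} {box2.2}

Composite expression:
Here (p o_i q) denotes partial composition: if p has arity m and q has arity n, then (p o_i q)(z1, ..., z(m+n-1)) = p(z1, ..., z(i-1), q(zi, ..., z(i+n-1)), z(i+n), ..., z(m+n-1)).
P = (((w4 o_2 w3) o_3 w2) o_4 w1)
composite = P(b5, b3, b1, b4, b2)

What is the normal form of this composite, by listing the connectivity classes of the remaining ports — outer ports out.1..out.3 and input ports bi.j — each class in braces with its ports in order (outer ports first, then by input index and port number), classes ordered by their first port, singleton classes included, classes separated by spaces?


Two ports join when wires chain via w4-identified ports.
stage w1: inputs (b4, b2), connectivity {out.1, b2.2} {out.2, b4.3} {out.3} {b2.1, b4.1, b4.2} {b2.3}, out.j its boundary
stage w2: inputs (b1, b4, b2), connectivity {out.1} {out.2} {out.3, b1.3, b2.2} {b1.1} {b1.2, b4.3} {b2.1, b4.1, b4.2} {b2.3}, out.j its boundary
stage w3: inputs (b3, b1, b4, b2), connectivity {out.1} {out.2} {out.3} {b1.1} {b1.2, b4.3} {b1.3, b2.2, b3.1, b3.2, b3.3} {b2.1, b4.1, b4.2} {b2.3}, out.j its boundary
stage w4: inputs (b5, b3, b1, b4, b2), connectivity {out.1, out.2} {out.3, b5.1} {b1.1} {b1.2, b4.3} {b1.3, b2.2, b3.1, b3.2, b3.3} {b2.1, b4.1, b4.2} {b2.3} {b5.2} {b5.3}, out.j its boundary

{out.1, out.2} {out.3, b5.1} {b1.1} {b1.2, b4.3} {b1.3, b2.2, b3.1, b3.2, b3.3} {b2.1, b4.1, b4.2} {b2.3} {b5.2} {b5.3}
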